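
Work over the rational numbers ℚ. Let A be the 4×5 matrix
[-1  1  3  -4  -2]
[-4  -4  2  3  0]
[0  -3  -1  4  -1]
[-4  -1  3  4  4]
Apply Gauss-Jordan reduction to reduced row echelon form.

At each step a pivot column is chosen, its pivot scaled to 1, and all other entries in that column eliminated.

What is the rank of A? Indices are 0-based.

rank = 4

[1] R0 /= -1  ⇒  (1, -1, -3, 4, 2)
     R1 -= -4·R0  ⇒  (0, -8, -10, 19, 8)
     R3 -= -4·R0  ⇒  (0, -5, -9, 20, 12)
[2] R1 /= -8  ⇒  (0, 1, 5/4, -19/8, -1)
     R0 -= -1·R1  ⇒  (1, 0, -7/4, 13/8, 1)
     R2 -= -3·R1  ⇒  (0, 0, 11/4, -25/8, -4)
     R3 -= -5·R1  ⇒  (0, 0, -11/4, 65/8, 7)
[3] R2 /= 11/4  ⇒  (0, 0, 1, -25/22, -16/11)
     R0 -= -7/4·R2  ⇒  (1, 0, 0, -4/11, -17/11)
     R1 -= 5/4·R2  ⇒  (0, 1, 0, -21/22, 9/11)
     R3 -= -11/4·R2  ⇒  (0, 0, 0, 5, 3)
[4] R3 /= 5  ⇒  (0, 0, 0, 1, 3/5)
     R0 -= -4/11·R3  ⇒  (1, 0, 0, 0, -73/55)
     R1 -= -21/22·R3  ⇒  (0, 1, 0, 0, 153/110)
     R2 -= -25/22·R3  ⇒  (0, 0, 1, 0, -17/22)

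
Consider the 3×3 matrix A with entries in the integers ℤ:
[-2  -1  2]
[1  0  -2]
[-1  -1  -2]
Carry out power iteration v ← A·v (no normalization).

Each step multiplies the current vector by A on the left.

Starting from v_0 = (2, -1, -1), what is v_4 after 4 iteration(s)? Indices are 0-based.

v_0 = (2, -1, -1).
v_1 = A·v_0 = (-5, 4, 1).
v_2 = A·v_1 = (8, -7, -1).
v_3 = A·v_2 = (-11, 10, 1).
v_4 = A·v_3 = (14, -13, -1).

v_4 = (14, -13, -1)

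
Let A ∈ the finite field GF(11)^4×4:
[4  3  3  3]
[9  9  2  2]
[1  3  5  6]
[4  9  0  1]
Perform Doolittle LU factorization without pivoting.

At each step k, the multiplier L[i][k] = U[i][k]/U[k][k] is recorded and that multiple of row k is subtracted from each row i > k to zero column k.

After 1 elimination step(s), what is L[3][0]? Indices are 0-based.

L[3][0] = 1

k=0: U[0][0]=4
  eliminate (1,0): mult=5, new row 1: (0, 5, 9, 9); set L[1][0]=5
  eliminate (2,0): mult=3, new row 2: (0, 5, 7, 8); set L[2][0]=3
  eliminate (3,0): mult=1, new row 3: (0, 6, 8, 9); set L[3][0]=1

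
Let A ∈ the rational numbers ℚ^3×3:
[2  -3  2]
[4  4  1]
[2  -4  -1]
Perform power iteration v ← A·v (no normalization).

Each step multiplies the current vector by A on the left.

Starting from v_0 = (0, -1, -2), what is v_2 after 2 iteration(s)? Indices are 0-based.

v_2 = (28, -22, 16)

v_0 = (0, -1, -2).
v_1 = A·v_0 = (-1, -6, 6).
v_2 = A·v_1 = (28, -22, 16).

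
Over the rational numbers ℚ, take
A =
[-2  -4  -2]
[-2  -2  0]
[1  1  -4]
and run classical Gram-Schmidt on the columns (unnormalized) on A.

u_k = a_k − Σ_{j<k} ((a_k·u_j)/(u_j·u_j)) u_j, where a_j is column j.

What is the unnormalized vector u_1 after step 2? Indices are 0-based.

Step 1: u_0 = a_0 = (-2, -2, 1).
Step 2: u_1 = a_1 − (13/9)·u_0 = (-10/9, 8/9, -4/9).

u_1 = (-10/9, 8/9, -4/9)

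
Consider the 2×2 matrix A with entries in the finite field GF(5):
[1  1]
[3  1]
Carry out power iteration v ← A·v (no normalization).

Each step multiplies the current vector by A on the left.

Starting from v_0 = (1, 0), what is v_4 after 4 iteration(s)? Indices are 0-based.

v_4 = (3, 3)

v_0 = (1, 0).
v_1 = A·v_0 = (1, 3).
v_2 = A·v_1 = (4, 1).
v_3 = A·v_2 = (0, 3).
v_4 = A·v_3 = (3, 3).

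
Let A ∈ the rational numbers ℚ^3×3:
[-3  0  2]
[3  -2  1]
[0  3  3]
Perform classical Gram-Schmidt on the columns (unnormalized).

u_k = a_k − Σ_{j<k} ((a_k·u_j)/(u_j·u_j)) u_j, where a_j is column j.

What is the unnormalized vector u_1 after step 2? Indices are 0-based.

Step 1: u_0 = a_0 = (-3, 3, 0).
Step 2: u_1 = a_1 − (-1/3)·u_0 = (-1, -1, 3).

u_1 = (-1, -1, 3)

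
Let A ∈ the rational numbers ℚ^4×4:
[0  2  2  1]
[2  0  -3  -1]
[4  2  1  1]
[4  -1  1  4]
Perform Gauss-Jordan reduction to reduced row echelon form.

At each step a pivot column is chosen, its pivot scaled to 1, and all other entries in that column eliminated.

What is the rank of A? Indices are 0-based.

rank = 4

step 1: exchange rows 0,1
step 1: normalize row 0 (÷2) = (1, 0, -3/2, -1/2)
  row 2: subtract 4×row0 = (0, 2, 7, 3)
  row 3: subtract 4×row0 = (0, -1, 7, 6)
step 2: normalize row 1 (÷2) = (0, 1, 1, 1/2)
  row 2: subtract 2×row1 = (0, 0, 5, 2)
  row 3: subtract -1×row1 = (0, 0, 8, 13/2)
step 3: normalize row 2 (÷5) = (0, 0, 1, 2/5)
  row 0: subtract -3/2×row2 = (1, 0, 0, 1/10)
  row 1: subtract 1×row2 = (0, 1, 0, 1/10)
  row 3: subtract 8×row2 = (0, 0, 0, 33/10)
step 4: normalize row 3 (÷33/10) = (0, 0, 0, 1)
  row 0: subtract 1/10×row3 = (1, 0, 0, 0)
  row 1: subtract 1/10×row3 = (0, 1, 0, 0)
  row 2: subtract 2/5×row3 = (0, 0, 1, 0)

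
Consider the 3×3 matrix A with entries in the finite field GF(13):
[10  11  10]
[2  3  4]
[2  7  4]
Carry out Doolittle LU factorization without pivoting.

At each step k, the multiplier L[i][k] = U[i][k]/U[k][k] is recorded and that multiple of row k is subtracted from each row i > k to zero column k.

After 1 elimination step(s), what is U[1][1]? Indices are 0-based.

[col 0] pivot 10
  R1 -= 8*R0 → (0, 6, 2)  (L[1][0] := 8)
  R2 -= 8*R0 → (0, 10, 2)  (L[2][0] := 8)

U[1][1] = 6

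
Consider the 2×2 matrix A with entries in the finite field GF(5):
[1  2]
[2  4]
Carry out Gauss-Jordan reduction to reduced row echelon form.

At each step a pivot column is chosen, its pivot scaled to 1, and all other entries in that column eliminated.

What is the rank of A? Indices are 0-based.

rank = 1

step 1: normalize row 0 (÷1) = (1, 2)
  row 1: subtract 2×row0 = (0, 0)
skip col 1 (zero from row 1)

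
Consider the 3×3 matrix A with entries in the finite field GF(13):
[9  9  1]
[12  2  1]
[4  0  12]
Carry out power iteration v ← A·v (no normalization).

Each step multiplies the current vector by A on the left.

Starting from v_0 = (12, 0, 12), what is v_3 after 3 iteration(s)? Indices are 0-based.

v_3 = (8, 5, 3)

v_0 = (12, 0, 12).
v_1 = A·v_0 = (3, 0, 10).
v_2 = A·v_1 = (11, 7, 2).
v_3 = A·v_2 = (8, 5, 3).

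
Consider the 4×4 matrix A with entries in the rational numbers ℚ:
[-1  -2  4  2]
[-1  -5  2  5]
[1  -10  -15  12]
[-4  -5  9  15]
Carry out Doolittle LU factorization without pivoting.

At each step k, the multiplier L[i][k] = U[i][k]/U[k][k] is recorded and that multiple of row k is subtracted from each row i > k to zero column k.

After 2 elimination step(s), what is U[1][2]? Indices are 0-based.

k=0: U[0][0]=-1
  eliminate (1,0): mult=1, new row 1: (0, -3, -2, 3); set L[1][0]=1
  eliminate (2,0): mult=-1, new row 2: (0, -12, -11, 14); set L[2][0]=-1
  eliminate (3,0): mult=4, new row 3: (0, 3, -7, 7); set L[3][0]=4
k=1: U[1][1]=-3
  eliminate (2,1): mult=4, new row 2: (0, 0, -3, 2); set L[2][1]=4
  eliminate (3,1): mult=-1, new row 3: (0, 0, -9, 10); set L[3][1]=-1

U[1][2] = -2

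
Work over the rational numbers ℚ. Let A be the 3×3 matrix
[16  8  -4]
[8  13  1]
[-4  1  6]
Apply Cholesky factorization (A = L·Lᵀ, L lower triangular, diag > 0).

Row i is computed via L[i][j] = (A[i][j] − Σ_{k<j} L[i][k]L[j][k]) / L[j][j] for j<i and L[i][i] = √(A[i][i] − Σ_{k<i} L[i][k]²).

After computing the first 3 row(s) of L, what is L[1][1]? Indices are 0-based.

L[1][1] = 3

Step 1: L[0][0] = √(16) = 4.
  L[1][0] = (8) / L[0][0] = 2.
Step 2: L[1][1] = √(9) = 3.
  L[2][0] = (-4) / L[0][0] = -1.
  L[2][1] = (3) / L[1][1] = 1.
Step 3: L[2][2] = √(4) = 2.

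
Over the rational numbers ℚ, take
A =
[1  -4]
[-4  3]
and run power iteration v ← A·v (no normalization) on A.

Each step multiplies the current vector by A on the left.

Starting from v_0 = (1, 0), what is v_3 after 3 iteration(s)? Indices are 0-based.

v_3 = (81, -116)

v_0 = (1, 0).
v_1 = A·v_0 = (1, -4).
v_2 = A·v_1 = (17, -16).
v_3 = A·v_2 = (81, -116).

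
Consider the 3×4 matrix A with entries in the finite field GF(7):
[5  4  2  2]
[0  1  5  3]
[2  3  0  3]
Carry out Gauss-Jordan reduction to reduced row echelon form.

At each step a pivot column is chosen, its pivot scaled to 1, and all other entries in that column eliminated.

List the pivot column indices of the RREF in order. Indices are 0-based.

[1] R0 /= 5  ⇒  (1, 5, 6, 6)
     R2 -= 2·R0  ⇒  (0, 0, 2, 5)
[2] R1 /= 1  ⇒  (0, 1, 5, 3)
     R0 -= 5·R1  ⇒  (1, 0, 2, 5)
[3] R2 /= 2  ⇒  (0, 0, 1, 6)
     R0 -= 2·R2  ⇒  (1, 0, 0, 0)
     R1 -= 5·R2  ⇒  (0, 1, 0, 1)

pivot columns: 0, 1, 2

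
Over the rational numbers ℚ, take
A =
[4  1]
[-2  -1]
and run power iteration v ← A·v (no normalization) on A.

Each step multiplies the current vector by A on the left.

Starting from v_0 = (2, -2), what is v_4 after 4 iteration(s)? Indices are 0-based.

v_4 = (278, -122)

v_0 = (2, -2).
v_1 = A·v_0 = (6, -2).
v_2 = A·v_1 = (22, -10).
v_3 = A·v_2 = (78, -34).
v_4 = A·v_3 = (278, -122).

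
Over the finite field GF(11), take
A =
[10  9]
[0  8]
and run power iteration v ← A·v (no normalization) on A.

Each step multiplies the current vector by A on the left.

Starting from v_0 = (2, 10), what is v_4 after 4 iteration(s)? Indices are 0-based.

v_4 = (10, 7)

v_0 = (2, 10).
v_1 = A·v_0 = (0, 3).
v_2 = A·v_1 = (5, 2).
v_3 = A·v_2 = (2, 5).
v_4 = A·v_3 = (10, 7).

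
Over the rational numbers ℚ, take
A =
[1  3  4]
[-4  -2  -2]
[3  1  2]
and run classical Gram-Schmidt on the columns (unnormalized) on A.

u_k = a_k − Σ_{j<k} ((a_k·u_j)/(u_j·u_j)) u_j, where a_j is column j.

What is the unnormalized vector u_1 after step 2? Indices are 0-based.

u_1 = (32/13, 2/13, -8/13)

Step 1: u_0 = a_0 = (1, -4, 3).
Step 2: u_1 = a_1 − (7/13)·u_0 = (32/13, 2/13, -8/13).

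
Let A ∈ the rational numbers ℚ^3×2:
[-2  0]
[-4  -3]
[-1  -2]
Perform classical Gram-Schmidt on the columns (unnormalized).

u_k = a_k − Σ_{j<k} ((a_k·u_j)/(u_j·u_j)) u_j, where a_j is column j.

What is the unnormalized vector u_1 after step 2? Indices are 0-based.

Step 1: u_0 = a_0 = (-2, -4, -1).
Step 2: u_1 = a_1 − (2/3)·u_0 = (4/3, -1/3, -4/3).

u_1 = (4/3, -1/3, -4/3)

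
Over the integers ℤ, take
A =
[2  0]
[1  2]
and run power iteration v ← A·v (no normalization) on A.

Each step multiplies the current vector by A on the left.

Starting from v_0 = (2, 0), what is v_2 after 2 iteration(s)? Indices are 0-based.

v_2 = (8, 8)

v_0 = (2, 0).
v_1 = A·v_0 = (4, 2).
v_2 = A·v_1 = (8, 8).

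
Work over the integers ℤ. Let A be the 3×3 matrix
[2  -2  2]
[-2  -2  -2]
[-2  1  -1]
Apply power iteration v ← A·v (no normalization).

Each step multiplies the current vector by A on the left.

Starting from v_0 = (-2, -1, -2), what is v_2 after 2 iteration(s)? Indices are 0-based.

v_2 = (-22, -18, 17)

v_0 = (-2, -1, -2).
v_1 = A·v_0 = (-6, 10, 5).
v_2 = A·v_1 = (-22, -18, 17).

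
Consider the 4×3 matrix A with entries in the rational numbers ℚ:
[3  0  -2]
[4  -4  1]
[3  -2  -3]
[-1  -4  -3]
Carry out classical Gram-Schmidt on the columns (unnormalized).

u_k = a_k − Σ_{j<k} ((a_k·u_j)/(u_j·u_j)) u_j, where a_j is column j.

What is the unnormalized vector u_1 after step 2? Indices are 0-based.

u_1 = (54/35, -68/35, -16/35, -158/35)

Step 1: u_0 = a_0 = (3, 4, 3, -1).
Step 2: u_1 = a_1 − (-18/35)·u_0 = (54/35, -68/35, -16/35, -158/35).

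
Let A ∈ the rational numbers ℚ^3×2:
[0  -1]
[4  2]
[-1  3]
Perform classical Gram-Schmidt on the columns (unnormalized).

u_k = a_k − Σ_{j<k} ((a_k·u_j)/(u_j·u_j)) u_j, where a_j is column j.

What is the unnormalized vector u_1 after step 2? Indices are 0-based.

Step 1: u_0 = a_0 = (0, 4, -1).
Step 2: u_1 = a_1 − (5/17)·u_0 = (-1, 14/17, 56/17).

u_1 = (-1, 14/17, 56/17)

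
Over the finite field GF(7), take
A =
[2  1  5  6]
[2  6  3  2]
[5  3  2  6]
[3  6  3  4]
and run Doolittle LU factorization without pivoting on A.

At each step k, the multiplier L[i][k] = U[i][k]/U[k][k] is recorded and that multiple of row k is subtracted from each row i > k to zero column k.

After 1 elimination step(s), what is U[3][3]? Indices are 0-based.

U[3][3] = 2

[col 0] pivot 2
  R1 -= 1*R0 → (0, 5, 5, 3)  (L[1][0] := 1)
  R2 -= 6*R0 → (0, 4, 0, 5)  (L[2][0] := 6)
  R3 -= 5*R0 → (0, 1, 6, 2)  (L[3][0] := 5)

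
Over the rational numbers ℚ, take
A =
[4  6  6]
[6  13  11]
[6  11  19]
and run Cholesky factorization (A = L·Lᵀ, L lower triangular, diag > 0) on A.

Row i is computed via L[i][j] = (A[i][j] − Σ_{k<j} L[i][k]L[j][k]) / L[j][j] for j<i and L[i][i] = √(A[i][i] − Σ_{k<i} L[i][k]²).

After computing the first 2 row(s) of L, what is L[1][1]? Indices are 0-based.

Step 1: L[0][0] = √(4) = 2.
  L[1][0] = (6) / L[0][0] = 3.
Step 2: L[1][1] = √(4) = 2.

L[1][1] = 2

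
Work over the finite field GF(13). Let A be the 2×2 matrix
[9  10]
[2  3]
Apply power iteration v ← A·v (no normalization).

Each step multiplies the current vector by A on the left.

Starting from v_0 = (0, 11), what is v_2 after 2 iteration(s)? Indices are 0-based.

v_2 = (7, 7)

v_0 = (0, 11).
v_1 = A·v_0 = (6, 7).
v_2 = A·v_1 = (7, 7).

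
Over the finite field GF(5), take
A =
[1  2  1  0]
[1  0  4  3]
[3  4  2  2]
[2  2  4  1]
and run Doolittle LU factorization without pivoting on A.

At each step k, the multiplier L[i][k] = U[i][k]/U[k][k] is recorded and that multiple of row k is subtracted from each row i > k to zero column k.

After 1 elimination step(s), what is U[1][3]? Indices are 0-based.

U[1][3] = 3

[col 0] pivot 1
  R1 -= 1*R0 → (0, 3, 3, 3)  (L[1][0] := 1)
  R2 -= 3*R0 → (0, 3, 4, 2)  (L[2][0] := 3)
  R3 -= 2*R0 → (0, 3, 2, 1)  (L[3][0] := 2)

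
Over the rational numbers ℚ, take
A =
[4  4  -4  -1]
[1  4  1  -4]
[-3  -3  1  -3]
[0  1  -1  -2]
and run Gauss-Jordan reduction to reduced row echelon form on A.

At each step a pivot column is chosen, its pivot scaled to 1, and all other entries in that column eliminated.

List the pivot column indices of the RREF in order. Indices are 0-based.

step 1: normalize row 0 (÷4) = (1, 1, -1, -1/4)
  row 1: subtract 1×row0 = (0, 3, 2, -15/4)
  row 2: subtract -3×row0 = (0, 0, -2, -15/4)
step 2: normalize row 1 (÷3) = (0, 1, 2/3, -5/4)
  row 0: subtract 1×row1 = (1, 0, -5/3, 1)
  row 3: subtract 1×row1 = (0, 0, -5/3, -3/4)
step 3: normalize row 2 (÷-2) = (0, 0, 1, 15/8)
  row 0: subtract -5/3×row2 = (1, 0, 0, 33/8)
  row 1: subtract 2/3×row2 = (0, 1, 0, -5/2)
  row 3: subtract -5/3×row2 = (0, 0, 0, 19/8)
step 4: normalize row 3 (÷19/8) = (0, 0, 0, 1)
  row 0: subtract 33/8×row3 = (1, 0, 0, 0)
  row 1: subtract -5/2×row3 = (0, 1, 0, 0)
  row 2: subtract 15/8×row3 = (0, 0, 1, 0)

pivot columns: 0, 1, 2, 3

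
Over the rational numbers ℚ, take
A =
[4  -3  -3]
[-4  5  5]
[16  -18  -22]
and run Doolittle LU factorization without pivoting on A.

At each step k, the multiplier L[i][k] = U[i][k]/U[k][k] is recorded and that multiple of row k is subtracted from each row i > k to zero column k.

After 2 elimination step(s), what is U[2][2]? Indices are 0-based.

k=0: U[0][0]=4
  eliminate (1,0): mult=-1, new row 1: (0, 2, 2); set L[1][0]=-1
  eliminate (2,0): mult=4, new row 2: (0, -6, -10); set L[2][0]=4
k=1: U[1][1]=2
  eliminate (2,1): mult=-3, new row 2: (0, 0, -4); set L[2][1]=-3

U[2][2] = -4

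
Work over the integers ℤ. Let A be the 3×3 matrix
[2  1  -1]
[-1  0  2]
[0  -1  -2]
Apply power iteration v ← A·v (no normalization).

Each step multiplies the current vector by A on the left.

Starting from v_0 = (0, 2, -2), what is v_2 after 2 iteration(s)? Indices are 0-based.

v_0 = (0, 2, -2).
v_1 = A·v_0 = (4, -4, 2).
v_2 = A·v_1 = (2, 0, 0).

v_2 = (2, 0, 0)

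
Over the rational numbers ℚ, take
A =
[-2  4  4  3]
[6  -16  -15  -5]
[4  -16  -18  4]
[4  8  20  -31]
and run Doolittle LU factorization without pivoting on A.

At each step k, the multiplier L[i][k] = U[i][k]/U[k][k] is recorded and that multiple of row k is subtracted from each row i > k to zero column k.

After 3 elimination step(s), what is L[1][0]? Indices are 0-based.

L[1][0] = -3

Step 1: pivot at (0,0) is -2.
  row1 ← row1 − (-3)·row0  ⇒  L[1][0]=-3, U row1=(0, -4, -3, 4)
  row2 ← row2 − (-2)·row0  ⇒  L[2][0]=-2, U row2=(0, -8, -10, 10)
  row3 ← row3 − (-2)·row0  ⇒  L[3][0]=-2, U row3=(0, 16, 28, -25)
Step 2: pivot at (1,1) is -4.
  row2 ← row2 − (2)·row1  ⇒  L[2][1]=2, U row2=(0, 0, -4, 2)
  row3 ← row3 − (-4)·row1  ⇒  L[3][1]=-4, U row3=(0, 0, 16, -9)
Step 3: pivot at (2,2) is -4.
  row3 ← row3 − (-4)·row2  ⇒  L[3][2]=-4, U row3=(0, 0, 0, -1)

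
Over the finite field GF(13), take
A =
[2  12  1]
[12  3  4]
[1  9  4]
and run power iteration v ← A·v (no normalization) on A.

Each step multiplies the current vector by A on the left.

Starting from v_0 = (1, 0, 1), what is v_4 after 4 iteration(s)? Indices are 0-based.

v_4 = (5, 3, 0)

v_0 = (1, 0, 1).
v_1 = A·v_0 = (3, 3, 5).
v_2 = A·v_1 = (8, 0, 11).
v_3 = A·v_2 = (1, 10, 0).
v_4 = A·v_3 = (5, 3, 0).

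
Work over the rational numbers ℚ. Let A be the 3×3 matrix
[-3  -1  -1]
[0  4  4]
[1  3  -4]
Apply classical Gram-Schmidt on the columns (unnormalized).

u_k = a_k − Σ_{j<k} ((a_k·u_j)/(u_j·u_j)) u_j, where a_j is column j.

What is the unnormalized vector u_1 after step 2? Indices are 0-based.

Step 1: u_0 = a_0 = (-3, 0, 1).
Step 2: u_1 = a_1 − (3/5)·u_0 = (4/5, 4, 12/5).

u_1 = (4/5, 4, 12/5)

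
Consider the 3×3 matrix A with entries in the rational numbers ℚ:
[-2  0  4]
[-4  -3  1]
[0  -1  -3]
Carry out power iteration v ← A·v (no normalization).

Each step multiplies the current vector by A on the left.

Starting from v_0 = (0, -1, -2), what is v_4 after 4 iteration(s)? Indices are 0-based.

v_0 = (0, -1, -2).
v_1 = A·v_0 = (-8, 1, 7).
v_2 = A·v_1 = (44, 36, -22).
v_3 = A·v_2 = (-176, -306, 30).
v_4 = A·v_3 = (472, 1652, 216).

v_4 = (472, 1652, 216)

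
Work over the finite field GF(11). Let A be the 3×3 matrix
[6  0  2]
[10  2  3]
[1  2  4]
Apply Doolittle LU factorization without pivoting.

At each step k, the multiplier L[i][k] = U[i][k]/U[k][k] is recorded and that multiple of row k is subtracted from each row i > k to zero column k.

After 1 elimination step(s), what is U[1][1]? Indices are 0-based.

[col 0] pivot 6
  R1 -= 9*R0 → (0, 2, 7)  (L[1][0] := 9)
  R2 -= 2*R0 → (0, 2, 0)  (L[2][0] := 2)

U[1][1] = 2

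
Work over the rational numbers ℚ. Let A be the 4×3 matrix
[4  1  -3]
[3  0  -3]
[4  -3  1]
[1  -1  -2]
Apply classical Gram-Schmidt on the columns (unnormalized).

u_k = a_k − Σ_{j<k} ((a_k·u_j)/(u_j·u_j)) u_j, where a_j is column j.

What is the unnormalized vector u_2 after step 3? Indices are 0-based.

u_2 = (176/381, -136/127, 344/381, -856/381)

Step 1: u_0 = a_0 = (4, 3, 4, 1).
Step 2: u_1 = a_1 − (-3/14)·u_0 = (13/7, 9/14, -15/7, -11/14).
Step 3: u_2 = a_2 − (-19/42)·u_0 − (-113/127)·u_1 = (176/381, -136/127, 344/381, -856/381).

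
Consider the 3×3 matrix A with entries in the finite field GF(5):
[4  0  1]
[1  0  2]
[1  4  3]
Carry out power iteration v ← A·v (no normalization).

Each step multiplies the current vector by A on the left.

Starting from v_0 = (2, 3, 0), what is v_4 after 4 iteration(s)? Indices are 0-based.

v_0 = (2, 3, 0).
v_1 = A·v_0 = (3, 2, 4).
v_2 = A·v_1 = (1, 1, 3).
v_3 = A·v_2 = (2, 2, 4).
v_4 = A·v_3 = (2, 0, 2).

v_4 = (2, 0, 2)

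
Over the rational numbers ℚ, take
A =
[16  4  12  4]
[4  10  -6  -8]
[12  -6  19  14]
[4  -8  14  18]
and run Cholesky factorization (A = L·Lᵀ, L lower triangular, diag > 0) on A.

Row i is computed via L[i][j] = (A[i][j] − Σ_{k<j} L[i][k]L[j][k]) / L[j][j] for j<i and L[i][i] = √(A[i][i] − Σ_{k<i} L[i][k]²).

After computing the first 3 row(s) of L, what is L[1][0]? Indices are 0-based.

Step 1: L[0][0] = √(16) = 4.
  L[1][0] = (4) / L[0][0] = 1.
Step 2: L[1][1] = √(9) = 3.
  L[2][0] = (12) / L[0][0] = 3.
  L[2][1] = (-9) / L[1][1] = -3.
Step 3: L[2][2] = √(1) = 1.

L[1][0] = 1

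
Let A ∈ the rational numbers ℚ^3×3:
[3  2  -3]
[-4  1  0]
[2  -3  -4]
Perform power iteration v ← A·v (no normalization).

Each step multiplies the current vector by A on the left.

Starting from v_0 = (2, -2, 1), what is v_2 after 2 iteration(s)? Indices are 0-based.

v_0 = (2, -2, 1).
v_1 = A·v_0 = (-1, -10, 6).
v_2 = A·v_1 = (-41, -6, 4).

v_2 = (-41, -6, 4)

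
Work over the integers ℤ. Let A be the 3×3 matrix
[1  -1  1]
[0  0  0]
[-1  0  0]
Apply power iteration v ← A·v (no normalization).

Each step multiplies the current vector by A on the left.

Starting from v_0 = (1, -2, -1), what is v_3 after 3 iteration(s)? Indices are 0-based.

v_0 = (1, -2, -1).
v_1 = A·v_0 = (2, 0, -1).
v_2 = A·v_1 = (1, 0, -2).
v_3 = A·v_2 = (-1, 0, -1).

v_3 = (-1, 0, -1)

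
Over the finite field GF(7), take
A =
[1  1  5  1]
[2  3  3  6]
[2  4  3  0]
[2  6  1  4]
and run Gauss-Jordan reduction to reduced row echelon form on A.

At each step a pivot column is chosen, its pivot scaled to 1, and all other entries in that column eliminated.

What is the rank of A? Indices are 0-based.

step 1: normalize row 0 (÷1) = (1, 1, 5, 1)
  row 1: subtract 2×row0 = (0, 1, 0, 4)
  row 2: subtract 2×row0 = (0, 2, 0, 5)
  row 3: subtract 2×row0 = (0, 4, 5, 2)
step 2: normalize row 1 (÷1) = (0, 1, 0, 4)
  row 0: subtract 1×row1 = (1, 0, 5, 4)
  row 2: subtract 2×row1 = (0, 0, 0, 4)
  row 3: subtract 4×row1 = (0, 0, 5, 0)
step 3: exchange rows 2,3
step 3: normalize row 2 (÷5) = (0, 0, 1, 0)
  row 0: subtract 5×row2 = (1, 0, 0, 4)
step 4: normalize row 3 (÷4) = (0, 0, 0, 1)
  row 0: subtract 4×row3 = (1, 0, 0, 0)
  row 1: subtract 4×row3 = (0, 1, 0, 0)

rank = 4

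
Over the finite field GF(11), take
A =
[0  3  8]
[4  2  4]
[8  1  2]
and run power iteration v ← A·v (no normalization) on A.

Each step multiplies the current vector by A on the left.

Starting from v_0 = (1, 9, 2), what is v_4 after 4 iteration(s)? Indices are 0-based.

v_0 = (1, 9, 2).
v_1 = A·v_0 = (10, 8, 10).
v_2 = A·v_1 = (5, 8, 9).
v_3 = A·v_2 = (8, 6, 0).
v_4 = A·v_3 = (7, 0, 4).

v_4 = (7, 0, 4)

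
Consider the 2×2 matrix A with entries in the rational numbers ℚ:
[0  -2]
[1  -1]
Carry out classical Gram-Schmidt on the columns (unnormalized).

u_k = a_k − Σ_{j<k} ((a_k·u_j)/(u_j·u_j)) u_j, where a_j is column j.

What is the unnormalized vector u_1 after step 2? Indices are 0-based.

u_1 = (-2, 0)

Step 1: u_0 = a_0 = (0, 1).
Step 2: u_1 = a_1 − (-1)·u_0 = (-2, 0).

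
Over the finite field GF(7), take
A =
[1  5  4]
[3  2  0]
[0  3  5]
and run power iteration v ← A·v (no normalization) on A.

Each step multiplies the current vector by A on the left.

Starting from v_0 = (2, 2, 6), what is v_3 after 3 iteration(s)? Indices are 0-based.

v_3 = (2, 1, 6)

v_0 = (2, 2, 6).
v_1 = A·v_0 = (1, 3, 1).
v_2 = A·v_1 = (6, 2, 0).
v_3 = A·v_2 = (2, 1, 6).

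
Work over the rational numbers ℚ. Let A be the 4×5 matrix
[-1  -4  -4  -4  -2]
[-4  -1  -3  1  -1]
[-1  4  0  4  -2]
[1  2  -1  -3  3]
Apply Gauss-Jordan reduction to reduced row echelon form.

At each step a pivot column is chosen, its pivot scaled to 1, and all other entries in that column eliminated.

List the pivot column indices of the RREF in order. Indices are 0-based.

step 1: normalize row 0 (÷-1) = (1, 4, 4, 4, 2)
  row 1: subtract -4×row0 = (0, 15, 13, 17, 7)
  row 2: subtract -1×row0 = (0, 8, 4, 8, 0)
  row 3: subtract 1×row0 = (0, -2, -5, -7, 1)
step 2: normalize row 1 (÷15) = (0, 1, 13/15, 17/15, 7/15)
  row 0: subtract 4×row1 = (1, 0, 8/15, -8/15, 2/15)
  row 2: subtract 8×row1 = (0, 0, -44/15, -16/15, -56/15)
  row 3: subtract -2×row1 = (0, 0, -49/15, -71/15, 29/15)
step 3: normalize row 2 (÷-44/15) = (0, 0, 1, 4/11, 14/11)
  row 0: subtract 8/15×row2 = (1, 0, 0, -8/11, -6/11)
  row 1: subtract 13/15×row2 = (0, 1, 0, 9/11, -7/11)
  row 3: subtract -49/15×row2 = (0, 0, 0, -39/11, 67/11)
step 4: normalize row 3 (÷-39/11) = (0, 0, 0, 1, -67/39)
  row 0: subtract -8/11×row3 = (1, 0, 0, 0, -70/39)
  row 1: subtract 9/11×row3 = (0, 1, 0, 0, 10/13)
  row 2: subtract 4/11×row3 = (0, 0, 1, 0, 74/39)

pivot columns: 0, 1, 2, 3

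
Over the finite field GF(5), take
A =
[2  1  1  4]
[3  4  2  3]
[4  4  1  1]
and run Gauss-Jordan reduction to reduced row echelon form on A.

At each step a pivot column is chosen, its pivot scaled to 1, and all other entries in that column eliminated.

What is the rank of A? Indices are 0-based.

[1] R0 /= 2  ⇒  (1, 3, 3, 2)
     R1 -= 3·R0  ⇒  (0, 0, 3, 2)
     R2 -= 4·R0  ⇒  (0, 2, 4, 3)
[2] R1 <-> R2
[2] R1 /= 2  ⇒  (0, 1, 2, 4)
     R0 -= 3·R1  ⇒  (1, 0, 2, 0)
[3] R2 /= 3  ⇒  (0, 0, 1, 4)
     R0 -= 2·R2  ⇒  (1, 0, 0, 2)
     R1 -= 2·R2  ⇒  (0, 1, 0, 1)

rank = 3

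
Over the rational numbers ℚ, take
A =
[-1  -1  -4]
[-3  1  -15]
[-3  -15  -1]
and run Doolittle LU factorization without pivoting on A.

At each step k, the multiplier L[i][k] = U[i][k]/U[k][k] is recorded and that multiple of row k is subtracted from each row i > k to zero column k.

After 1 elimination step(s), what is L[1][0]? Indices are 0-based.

L[1][0] = 3

k=0: U[0][0]=-1
  eliminate (1,0): mult=3, new row 1: (0, 4, -3); set L[1][0]=3
  eliminate (2,0): mult=3, new row 2: (0, -12, 11); set L[2][0]=3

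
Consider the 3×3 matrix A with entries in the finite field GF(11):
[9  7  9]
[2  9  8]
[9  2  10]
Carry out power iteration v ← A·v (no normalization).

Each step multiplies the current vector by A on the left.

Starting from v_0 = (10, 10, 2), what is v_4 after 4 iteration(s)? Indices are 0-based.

v_4 = (1, 3, 1)

v_0 = (10, 10, 2).
v_1 = A·v_0 = (2, 5, 9).
v_2 = A·v_1 = (2, 0, 8).
v_3 = A·v_2 = (2, 2, 10).
v_4 = A·v_3 = (1, 3, 1).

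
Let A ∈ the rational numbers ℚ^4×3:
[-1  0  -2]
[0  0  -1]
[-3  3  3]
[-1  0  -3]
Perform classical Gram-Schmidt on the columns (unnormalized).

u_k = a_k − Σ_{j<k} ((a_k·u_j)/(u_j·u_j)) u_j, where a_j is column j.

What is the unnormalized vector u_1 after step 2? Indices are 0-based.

u_1 = (-9/11, 0, 6/11, -9/11)

Step 1: u_0 = a_0 = (-1, 0, -3, -1).
Step 2: u_1 = a_1 − (-9/11)·u_0 = (-9/11, 0, 6/11, -9/11).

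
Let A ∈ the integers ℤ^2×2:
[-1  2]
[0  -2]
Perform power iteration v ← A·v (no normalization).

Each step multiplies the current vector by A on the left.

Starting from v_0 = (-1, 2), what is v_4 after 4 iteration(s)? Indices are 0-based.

v_4 = (-61, 32)

v_0 = (-1, 2).
v_1 = A·v_0 = (5, -4).
v_2 = A·v_1 = (-13, 8).
v_3 = A·v_2 = (29, -16).
v_4 = A·v_3 = (-61, 32).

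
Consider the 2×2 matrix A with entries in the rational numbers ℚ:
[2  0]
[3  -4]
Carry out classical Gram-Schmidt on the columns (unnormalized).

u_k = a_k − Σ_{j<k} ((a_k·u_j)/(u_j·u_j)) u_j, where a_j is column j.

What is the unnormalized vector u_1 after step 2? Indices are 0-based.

Step 1: u_0 = a_0 = (2, 3).
Step 2: u_1 = a_1 − (-12/13)·u_0 = (24/13, -16/13).

u_1 = (24/13, -16/13)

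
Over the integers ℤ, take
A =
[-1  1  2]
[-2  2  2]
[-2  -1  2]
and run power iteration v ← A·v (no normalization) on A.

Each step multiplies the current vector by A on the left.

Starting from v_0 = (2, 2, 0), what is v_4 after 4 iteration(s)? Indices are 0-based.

v_4 = (24, 24, 96)

v_0 = (2, 2, 0).
v_1 = A·v_0 = (0, 0, -6).
v_2 = A·v_1 = (-12, -12, -12).
v_3 = A·v_2 = (-24, -24, 12).
v_4 = A·v_3 = (24, 24, 96).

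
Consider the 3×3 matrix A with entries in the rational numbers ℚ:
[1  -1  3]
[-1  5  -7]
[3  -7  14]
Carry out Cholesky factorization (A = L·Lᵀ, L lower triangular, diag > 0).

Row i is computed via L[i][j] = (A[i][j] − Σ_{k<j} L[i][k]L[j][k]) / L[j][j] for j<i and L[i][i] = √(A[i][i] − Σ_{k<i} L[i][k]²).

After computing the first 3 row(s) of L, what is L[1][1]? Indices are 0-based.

L[1][1] = 2

Step 1: L[0][0] = √(1) = 1.
  L[1][0] = (-1) / L[0][0] = -1.
Step 2: L[1][1] = √(4) = 2.
  L[2][0] = (3) / L[0][0] = 3.
  L[2][1] = (-4) / L[1][1] = -2.
Step 3: L[2][2] = √(1) = 1.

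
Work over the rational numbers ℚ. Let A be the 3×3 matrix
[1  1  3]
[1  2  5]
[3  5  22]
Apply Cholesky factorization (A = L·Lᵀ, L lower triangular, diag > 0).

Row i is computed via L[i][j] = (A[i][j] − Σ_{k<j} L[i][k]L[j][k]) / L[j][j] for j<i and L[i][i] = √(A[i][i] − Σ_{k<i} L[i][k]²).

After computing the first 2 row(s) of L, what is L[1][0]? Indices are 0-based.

L[1][0] = 1

Step 1: L[0][0] = √(1) = 1.
  L[1][0] = (1) / L[0][0] = 1.
Step 2: L[1][1] = √(1) = 1.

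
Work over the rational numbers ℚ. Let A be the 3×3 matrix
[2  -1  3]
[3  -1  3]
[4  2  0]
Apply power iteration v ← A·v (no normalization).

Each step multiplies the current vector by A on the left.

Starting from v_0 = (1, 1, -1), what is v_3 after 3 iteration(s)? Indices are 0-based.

v_0 = (1, 1, -1).
v_1 = A·v_0 = (-2, -1, 6).
v_2 = A·v_1 = (15, 13, -10).
v_3 = A·v_2 = (-13, 2, 86).

v_3 = (-13, 2, 86)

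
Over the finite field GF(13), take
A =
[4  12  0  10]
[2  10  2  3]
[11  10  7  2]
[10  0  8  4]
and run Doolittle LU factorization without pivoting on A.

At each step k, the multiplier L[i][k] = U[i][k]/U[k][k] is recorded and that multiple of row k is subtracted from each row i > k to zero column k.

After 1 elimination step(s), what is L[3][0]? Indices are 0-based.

L[3][0] = 9

Step 1: pivot at (0,0) is 4.
  row1 ← row1 − (7)·row0  ⇒  L[1][0]=7, U row1=(0, 4, 2, 11)
  row2 ← row2 − (6)·row0  ⇒  L[2][0]=6, U row2=(0, 3, 7, 7)
  row3 ← row3 − (9)·row0  ⇒  L[3][0]=9, U row3=(0, 9, 8, 5)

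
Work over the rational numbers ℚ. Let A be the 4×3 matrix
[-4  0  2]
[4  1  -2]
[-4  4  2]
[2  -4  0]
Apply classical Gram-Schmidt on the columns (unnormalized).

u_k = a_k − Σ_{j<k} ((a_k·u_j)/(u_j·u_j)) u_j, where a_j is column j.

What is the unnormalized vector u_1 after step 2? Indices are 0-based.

Step 1: u_0 = a_0 = (-4, 4, -4, 2).
Step 2: u_1 = a_1 − (-5/13)·u_0 = (-20/13, 33/13, 32/13, -42/13).

u_1 = (-20/13, 33/13, 32/13, -42/13)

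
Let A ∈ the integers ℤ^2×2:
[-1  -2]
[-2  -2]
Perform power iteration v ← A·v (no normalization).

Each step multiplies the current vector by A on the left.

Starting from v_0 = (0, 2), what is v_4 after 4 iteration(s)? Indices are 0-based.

v_0 = (0, 2).
v_1 = A·v_0 = (-4, -4).
v_2 = A·v_1 = (12, 16).
v_3 = A·v_2 = (-44, -56).
v_4 = A·v_3 = (156, 200).

v_4 = (156, 200)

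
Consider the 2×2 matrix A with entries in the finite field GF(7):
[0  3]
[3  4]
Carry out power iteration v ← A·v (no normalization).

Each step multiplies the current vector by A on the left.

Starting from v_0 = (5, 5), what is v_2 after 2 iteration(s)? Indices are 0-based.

v_0 = (5, 5).
v_1 = A·v_0 = (1, 0).
v_2 = A·v_1 = (0, 3).

v_2 = (0, 3)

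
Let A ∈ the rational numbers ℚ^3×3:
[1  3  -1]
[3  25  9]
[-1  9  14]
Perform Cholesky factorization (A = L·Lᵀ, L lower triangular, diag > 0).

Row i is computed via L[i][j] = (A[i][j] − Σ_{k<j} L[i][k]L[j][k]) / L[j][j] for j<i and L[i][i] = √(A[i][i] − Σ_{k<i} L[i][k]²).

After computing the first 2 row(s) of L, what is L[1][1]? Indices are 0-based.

L[1][1] = 4

Step 1: L[0][0] = √(1) = 1.
  L[1][0] = (3) / L[0][0] = 3.
Step 2: L[1][1] = √(16) = 4.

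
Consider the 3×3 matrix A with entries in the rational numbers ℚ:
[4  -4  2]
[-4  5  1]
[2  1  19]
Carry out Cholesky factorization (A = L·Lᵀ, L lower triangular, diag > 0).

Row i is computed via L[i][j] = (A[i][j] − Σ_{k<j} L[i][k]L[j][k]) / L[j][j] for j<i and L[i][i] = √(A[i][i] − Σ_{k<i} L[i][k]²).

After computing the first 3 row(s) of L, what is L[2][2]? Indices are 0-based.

Step 1: L[0][0] = √(4) = 2.
  L[1][0] = (-4) / L[0][0] = -2.
Step 2: L[1][1] = √(1) = 1.
  L[2][0] = (2) / L[0][0] = 1.
  L[2][1] = (3) / L[1][1] = 3.
Step 3: L[2][2] = √(9) = 3.

L[2][2] = 3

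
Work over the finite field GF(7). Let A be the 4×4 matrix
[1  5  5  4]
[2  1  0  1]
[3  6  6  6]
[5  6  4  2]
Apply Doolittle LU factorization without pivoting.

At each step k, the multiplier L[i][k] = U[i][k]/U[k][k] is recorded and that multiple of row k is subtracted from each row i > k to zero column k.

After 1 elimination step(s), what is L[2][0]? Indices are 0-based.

Step 1: pivot at (0,0) is 1.
  row1 ← row1 − (2)·row0  ⇒  L[1][0]=2, U row1=(0, 5, 4, 0)
  row2 ← row2 − (3)·row0  ⇒  L[2][0]=3, U row2=(0, 5, 5, 1)
  row3 ← row3 − (5)·row0  ⇒  L[3][0]=5, U row3=(0, 2, 0, 3)

L[2][0] = 3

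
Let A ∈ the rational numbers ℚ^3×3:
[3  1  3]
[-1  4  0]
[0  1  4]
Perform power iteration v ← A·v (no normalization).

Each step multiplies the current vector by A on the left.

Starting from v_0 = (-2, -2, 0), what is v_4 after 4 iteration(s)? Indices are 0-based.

v_4 = (-742, 54, -316)

v_0 = (-2, -2, 0).
v_1 = A·v_0 = (-8, -6, -2).
v_2 = A·v_1 = (-36, -16, -14).
v_3 = A·v_2 = (-166, -28, -72).
v_4 = A·v_3 = (-742, 54, -316).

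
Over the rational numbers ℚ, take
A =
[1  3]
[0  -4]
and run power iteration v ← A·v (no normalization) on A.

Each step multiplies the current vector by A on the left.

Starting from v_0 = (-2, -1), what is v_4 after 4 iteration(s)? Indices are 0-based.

v_0 = (-2, -1).
v_1 = A·v_0 = (-5, 4).
v_2 = A·v_1 = (7, -16).
v_3 = A·v_2 = (-41, 64).
v_4 = A·v_3 = (151, -256).

v_4 = (151, -256)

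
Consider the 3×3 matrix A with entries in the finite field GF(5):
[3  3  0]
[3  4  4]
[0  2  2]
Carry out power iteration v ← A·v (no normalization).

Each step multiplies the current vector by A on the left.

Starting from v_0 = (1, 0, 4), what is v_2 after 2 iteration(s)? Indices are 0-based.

v_0 = (1, 0, 4).
v_1 = A·v_0 = (3, 4, 3).
v_2 = A·v_1 = (1, 2, 4).

v_2 = (1, 2, 4)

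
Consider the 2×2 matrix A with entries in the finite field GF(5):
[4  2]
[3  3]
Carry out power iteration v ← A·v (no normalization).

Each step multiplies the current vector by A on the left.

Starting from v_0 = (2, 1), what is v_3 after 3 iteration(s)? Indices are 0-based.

v_3 = (1, 0)

v_0 = (2, 1).
v_1 = A·v_0 = (0, 4).
v_2 = A·v_1 = (3, 2).
v_3 = A·v_2 = (1, 0).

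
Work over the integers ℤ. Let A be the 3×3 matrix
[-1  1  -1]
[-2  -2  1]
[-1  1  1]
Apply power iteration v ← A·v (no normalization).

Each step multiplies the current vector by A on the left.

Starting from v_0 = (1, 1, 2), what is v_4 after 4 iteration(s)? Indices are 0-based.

v_0 = (1, 1, 2).
v_1 = A·v_0 = (-2, -2, 2).
v_2 = A·v_1 = (-2, 10, 2).
v_3 = A·v_2 = (10, -14, 14).
v_4 = A·v_3 = (-38, 22, -10).

v_4 = (-38, 22, -10)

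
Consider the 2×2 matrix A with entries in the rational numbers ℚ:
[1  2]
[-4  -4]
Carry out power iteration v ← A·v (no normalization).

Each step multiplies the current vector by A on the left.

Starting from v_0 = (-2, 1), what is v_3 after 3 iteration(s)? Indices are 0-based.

v_0 = (-2, 1).
v_1 = A·v_0 = (0, 4).
v_2 = A·v_1 = (8, -16).
v_3 = A·v_2 = (-24, 32).

v_3 = (-24, 32)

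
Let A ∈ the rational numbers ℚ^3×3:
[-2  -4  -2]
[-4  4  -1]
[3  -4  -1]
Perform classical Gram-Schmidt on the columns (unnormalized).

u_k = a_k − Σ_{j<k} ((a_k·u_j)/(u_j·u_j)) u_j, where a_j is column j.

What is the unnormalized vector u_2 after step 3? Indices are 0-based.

u_2 = (9/62, -45/62, -27/31)

Step 1: u_0 = a_0 = (-2, -4, 3).
Step 2: u_1 = a_1 − (-20/29)·u_0 = (-156/29, 36/29, -56/29).
Step 3: u_2 = a_2 − (5/29)·u_0 − (83/248)·u_1 = (9/62, -45/62, -27/31).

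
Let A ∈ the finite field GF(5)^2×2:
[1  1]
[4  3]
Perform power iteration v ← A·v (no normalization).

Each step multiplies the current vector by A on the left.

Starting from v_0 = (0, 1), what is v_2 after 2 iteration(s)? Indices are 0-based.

v_2 = (4, 3)

v_0 = (0, 1).
v_1 = A·v_0 = (1, 3).
v_2 = A·v_1 = (4, 3).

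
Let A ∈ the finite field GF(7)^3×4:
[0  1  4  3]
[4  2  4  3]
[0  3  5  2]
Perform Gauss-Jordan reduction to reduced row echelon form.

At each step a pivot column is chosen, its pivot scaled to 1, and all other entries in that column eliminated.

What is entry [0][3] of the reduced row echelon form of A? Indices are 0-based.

M[0][3] = 1

pivot(0,0): swap R0↔R1
pivot(0,0)=4: scale R0 → (1, 4, 1, 6)
pivot(1,1)=1: scale R1 → (0, 1, 4, 3)
  clear (0,1): R0 −= (4)R1 → (1, 0, 6, 1)
  clear (2,1): R2 −= (3)R1 → (0, 0, 0, 0)
col 2: no nonzero at/below row 2; advance.
col 3: no nonzero at/below row 2; advance.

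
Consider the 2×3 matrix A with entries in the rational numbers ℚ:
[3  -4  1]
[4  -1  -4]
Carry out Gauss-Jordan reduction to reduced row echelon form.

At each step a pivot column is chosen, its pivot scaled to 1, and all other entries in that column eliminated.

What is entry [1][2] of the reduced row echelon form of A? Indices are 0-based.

M[1][2] = -16/13

step 1: normalize row 0 (÷3) = (1, -4/3, 1/3)
  row 1: subtract 4×row0 = (0, 13/3, -16/3)
step 2: normalize row 1 (÷13/3) = (0, 1, -16/13)
  row 0: subtract -4/3×row1 = (1, 0, -17/13)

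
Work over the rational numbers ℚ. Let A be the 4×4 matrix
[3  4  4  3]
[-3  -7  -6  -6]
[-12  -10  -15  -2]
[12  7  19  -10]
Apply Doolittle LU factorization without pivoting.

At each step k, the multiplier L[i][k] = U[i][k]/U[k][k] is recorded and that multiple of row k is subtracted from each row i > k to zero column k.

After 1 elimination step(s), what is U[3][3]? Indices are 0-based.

[col 0] pivot 3
  R1 -= -1*R0 → (0, -3, -2, -3)  (L[1][0] := -1)
  R2 -= -4*R0 → (0, 6, 1, 10)  (L[2][0] := -4)
  R3 -= 4*R0 → (0, -9, 3, -22)  (L[3][0] := 4)

U[3][3] = -22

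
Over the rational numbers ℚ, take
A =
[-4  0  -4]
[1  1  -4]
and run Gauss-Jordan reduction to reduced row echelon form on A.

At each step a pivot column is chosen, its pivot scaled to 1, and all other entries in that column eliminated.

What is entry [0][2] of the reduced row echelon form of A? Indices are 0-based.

M[0][2] = 1

[1] R0 /= -4  ⇒  (1, 0, 1)
     R1 -= 1·R0  ⇒  (0, 1, -5)
[2] R1 /= 1  ⇒  (0, 1, -5)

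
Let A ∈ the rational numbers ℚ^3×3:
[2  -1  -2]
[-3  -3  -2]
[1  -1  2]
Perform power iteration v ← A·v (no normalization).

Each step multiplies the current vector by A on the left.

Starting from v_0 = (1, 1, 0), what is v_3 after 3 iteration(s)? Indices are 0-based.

v_3 = (-13, -83, 7)

v_0 = (1, 1, 0).
v_1 = A·v_0 = (1, -6, 0).
v_2 = A·v_1 = (8, 15, 7).
v_3 = A·v_2 = (-13, -83, 7).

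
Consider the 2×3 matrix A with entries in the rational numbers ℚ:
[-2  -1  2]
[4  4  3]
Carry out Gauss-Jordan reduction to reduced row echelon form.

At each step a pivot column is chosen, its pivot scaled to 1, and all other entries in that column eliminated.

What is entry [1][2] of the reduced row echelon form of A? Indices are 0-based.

M[1][2] = 7/2

[1] R0 /= -2  ⇒  (1, 1/2, -1)
     R1 -= 4·R0  ⇒  (0, 2, 7)
[2] R1 /= 2  ⇒  (0, 1, 7/2)
     R0 -= 1/2·R1  ⇒  (1, 0, -11/4)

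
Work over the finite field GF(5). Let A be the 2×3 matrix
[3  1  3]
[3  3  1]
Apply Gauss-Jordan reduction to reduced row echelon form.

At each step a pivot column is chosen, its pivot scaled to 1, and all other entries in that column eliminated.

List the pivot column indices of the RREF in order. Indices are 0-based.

pivot(0,0)=3: scale R0 → (1, 2, 1)
  clear (1,0): R1 −= (3)R0 → (0, 2, 3)
pivot(1,1)=2: scale R1 → (0, 1, 4)
  clear (0,1): R0 −= (2)R1 → (1, 0, 3)

pivot columns: 0, 1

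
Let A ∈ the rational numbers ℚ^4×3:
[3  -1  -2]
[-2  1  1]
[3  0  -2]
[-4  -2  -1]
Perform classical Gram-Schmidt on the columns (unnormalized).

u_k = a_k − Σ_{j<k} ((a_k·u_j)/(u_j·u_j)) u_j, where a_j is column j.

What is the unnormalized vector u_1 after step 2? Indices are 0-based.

u_1 = (-47/38, 22/19, -9/38, -32/19)

Step 1: u_0 = a_0 = (3, -2, 3, -4).
Step 2: u_1 = a_1 − (3/38)·u_0 = (-47/38, 22/19, -9/38, -32/19).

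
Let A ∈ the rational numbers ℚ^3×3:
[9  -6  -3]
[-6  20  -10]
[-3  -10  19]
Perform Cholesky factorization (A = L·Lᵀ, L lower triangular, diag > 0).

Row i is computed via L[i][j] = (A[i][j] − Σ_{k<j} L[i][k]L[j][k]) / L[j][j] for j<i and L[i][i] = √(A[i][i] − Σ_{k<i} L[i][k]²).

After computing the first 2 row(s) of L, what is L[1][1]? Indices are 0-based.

Step 1: L[0][0] = √(9) = 3.
  L[1][0] = (-6) / L[0][0] = -2.
Step 2: L[1][1] = √(16) = 4.

L[1][1] = 4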